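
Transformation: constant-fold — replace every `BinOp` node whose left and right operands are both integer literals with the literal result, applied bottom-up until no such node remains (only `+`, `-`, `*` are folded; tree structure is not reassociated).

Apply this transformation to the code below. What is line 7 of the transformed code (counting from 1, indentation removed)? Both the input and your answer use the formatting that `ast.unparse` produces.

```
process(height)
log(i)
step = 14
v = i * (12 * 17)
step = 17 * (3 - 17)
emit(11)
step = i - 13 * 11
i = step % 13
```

Transformed code:
process(height)
log(i)
step = 14
v = i * 204
step = -238
emit(11)
step = i - 143
i = step % 13

step = i - 143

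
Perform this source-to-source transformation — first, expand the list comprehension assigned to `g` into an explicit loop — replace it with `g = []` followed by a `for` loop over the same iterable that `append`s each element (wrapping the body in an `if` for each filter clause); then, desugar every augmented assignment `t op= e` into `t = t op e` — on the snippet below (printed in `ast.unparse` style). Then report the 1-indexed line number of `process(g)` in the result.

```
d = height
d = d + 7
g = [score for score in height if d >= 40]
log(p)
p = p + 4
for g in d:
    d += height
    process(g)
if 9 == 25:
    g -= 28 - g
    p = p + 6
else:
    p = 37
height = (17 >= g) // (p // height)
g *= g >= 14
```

11

Transformed code:
d = height
d = d + 7
g = []
for score in height:
    if d >= 40:
        g.append(score)
log(p)
p = p + 4
for g in d:
    d = d + height
    process(g)
if 9 == 25:
    g = g - (28 - g)
    p = p + 6
else:
    p = 37
height = (17 >= g) // (p // height)
g = g * (g >= 14)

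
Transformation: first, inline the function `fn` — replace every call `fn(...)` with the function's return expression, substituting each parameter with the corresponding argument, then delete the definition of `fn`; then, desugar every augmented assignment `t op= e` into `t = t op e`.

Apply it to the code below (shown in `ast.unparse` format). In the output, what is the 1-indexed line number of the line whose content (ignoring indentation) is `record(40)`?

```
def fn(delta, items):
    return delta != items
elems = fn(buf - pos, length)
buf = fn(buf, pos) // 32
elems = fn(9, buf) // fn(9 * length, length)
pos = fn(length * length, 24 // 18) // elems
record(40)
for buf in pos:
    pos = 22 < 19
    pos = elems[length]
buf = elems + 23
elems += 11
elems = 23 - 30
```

5

Transformed code:
elems = buf - pos != length
buf = (buf != pos) // 32
elems = (9 != buf) // (9 * length != length)
pos = (length * length != 24 // 18) // elems
record(40)
for buf in pos:
    pos = 22 < 19
    pos = elems[length]
buf = elems + 23
elems = elems + 11
elems = 23 - 30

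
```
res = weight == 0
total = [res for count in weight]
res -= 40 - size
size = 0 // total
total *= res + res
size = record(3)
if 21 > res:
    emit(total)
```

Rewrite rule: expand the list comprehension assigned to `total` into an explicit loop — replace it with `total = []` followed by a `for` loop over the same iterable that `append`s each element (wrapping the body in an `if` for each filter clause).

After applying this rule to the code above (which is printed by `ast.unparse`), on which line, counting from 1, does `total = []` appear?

2

Transformed code:
res = weight == 0
total = []
for count in weight:
    total.append(res)
res -= 40 - size
size = 0 // total
total *= res + res
size = record(3)
if 21 > res:
    emit(total)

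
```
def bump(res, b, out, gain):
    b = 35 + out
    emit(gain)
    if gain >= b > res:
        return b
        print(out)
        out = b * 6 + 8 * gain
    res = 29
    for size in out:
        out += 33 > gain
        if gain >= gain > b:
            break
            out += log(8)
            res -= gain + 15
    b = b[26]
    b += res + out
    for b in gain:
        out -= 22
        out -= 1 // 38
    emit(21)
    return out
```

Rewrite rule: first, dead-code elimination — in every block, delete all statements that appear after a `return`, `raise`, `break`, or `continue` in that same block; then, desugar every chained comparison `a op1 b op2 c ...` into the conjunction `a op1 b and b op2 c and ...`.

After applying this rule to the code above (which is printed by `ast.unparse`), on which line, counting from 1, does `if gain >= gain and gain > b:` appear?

9

Transformed code:
def bump(res, b, out, gain):
    b = 35 + out
    emit(gain)
    if gain >= b and b > res:
        return b
    res = 29
    for size in out:
        out += 33 > gain
        if gain >= gain and gain > b:
            break
    b = b[26]
    b += res + out
    for b in gain:
        out -= 22
        out -= 1 // 38
    emit(21)
    return out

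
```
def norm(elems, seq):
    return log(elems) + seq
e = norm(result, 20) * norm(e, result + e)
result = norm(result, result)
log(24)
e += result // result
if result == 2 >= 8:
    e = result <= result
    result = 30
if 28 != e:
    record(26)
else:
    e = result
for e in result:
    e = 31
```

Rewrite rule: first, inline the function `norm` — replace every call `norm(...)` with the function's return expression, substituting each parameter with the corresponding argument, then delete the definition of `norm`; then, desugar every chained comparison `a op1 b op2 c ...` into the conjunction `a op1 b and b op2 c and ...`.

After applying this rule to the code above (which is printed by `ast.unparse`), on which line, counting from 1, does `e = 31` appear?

13

Transformed code:
e = (log(result) + 20) * (log(e) + (result + e))
result = log(result) + result
log(24)
e += result // result
if result == 2 and 2 >= 8:
    e = result <= result
    result = 30
if 28 != e:
    record(26)
else:
    e = result
for e in result:
    e = 31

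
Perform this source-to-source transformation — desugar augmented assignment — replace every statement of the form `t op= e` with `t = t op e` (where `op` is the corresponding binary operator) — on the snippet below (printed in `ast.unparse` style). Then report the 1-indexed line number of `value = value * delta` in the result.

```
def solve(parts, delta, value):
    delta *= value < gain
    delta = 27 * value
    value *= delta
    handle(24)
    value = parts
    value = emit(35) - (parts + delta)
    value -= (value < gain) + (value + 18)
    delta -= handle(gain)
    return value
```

Transformed code:
def solve(parts, delta, value):
    delta = delta * (value < gain)
    delta = 27 * value
    value = value * delta
    handle(24)
    value = parts
    value = emit(35) - (parts + delta)
    value = value - ((value < gain) + (value + 18))
    delta = delta - handle(gain)
    return value

4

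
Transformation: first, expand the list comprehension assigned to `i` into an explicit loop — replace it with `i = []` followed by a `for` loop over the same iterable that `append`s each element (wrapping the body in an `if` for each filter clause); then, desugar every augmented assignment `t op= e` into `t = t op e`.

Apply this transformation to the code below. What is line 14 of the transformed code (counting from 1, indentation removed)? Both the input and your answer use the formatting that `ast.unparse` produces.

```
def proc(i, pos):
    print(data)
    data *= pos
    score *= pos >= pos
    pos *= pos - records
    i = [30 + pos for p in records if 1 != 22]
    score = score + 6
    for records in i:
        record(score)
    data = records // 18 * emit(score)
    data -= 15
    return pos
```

Transformed code:
def proc(i, pos):
    print(data)
    data = data * pos
    score = score * (pos >= pos)
    pos = pos * (pos - records)
    i = []
    for p in records:
        if 1 != 22:
            i.append(30 + pos)
    score = score + 6
    for records in i:
        record(score)
    data = records // 18 * emit(score)
    data = data - 15
    return pos

data = data - 15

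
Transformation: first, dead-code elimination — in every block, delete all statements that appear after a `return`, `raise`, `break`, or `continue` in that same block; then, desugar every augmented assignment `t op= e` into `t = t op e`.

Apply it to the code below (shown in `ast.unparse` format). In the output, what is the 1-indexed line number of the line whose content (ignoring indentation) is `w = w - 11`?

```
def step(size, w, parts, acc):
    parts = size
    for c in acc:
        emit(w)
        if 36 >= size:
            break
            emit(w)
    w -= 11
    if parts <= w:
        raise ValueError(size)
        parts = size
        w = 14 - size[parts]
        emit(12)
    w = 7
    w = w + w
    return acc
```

Transformed code:
def step(size, w, parts, acc):
    parts = size
    for c in acc:
        emit(w)
        if 36 >= size:
            break
    w = w - 11
    if parts <= w:
        raise ValueError(size)
    w = 7
    w = w + w
    return acc

7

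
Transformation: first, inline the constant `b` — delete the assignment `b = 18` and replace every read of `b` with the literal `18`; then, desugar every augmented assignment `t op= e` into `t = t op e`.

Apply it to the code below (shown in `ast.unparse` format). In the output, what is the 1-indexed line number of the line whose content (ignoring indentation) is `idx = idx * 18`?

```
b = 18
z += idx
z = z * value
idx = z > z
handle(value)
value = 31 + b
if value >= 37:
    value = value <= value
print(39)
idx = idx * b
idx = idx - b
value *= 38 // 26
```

Transformed code:
z = z + idx
z = z * value
idx = z > z
handle(value)
value = 31 + 18
if value >= 37:
    value = value <= value
print(39)
idx = idx * 18
idx = idx - 18
value = value * (38 // 26)

9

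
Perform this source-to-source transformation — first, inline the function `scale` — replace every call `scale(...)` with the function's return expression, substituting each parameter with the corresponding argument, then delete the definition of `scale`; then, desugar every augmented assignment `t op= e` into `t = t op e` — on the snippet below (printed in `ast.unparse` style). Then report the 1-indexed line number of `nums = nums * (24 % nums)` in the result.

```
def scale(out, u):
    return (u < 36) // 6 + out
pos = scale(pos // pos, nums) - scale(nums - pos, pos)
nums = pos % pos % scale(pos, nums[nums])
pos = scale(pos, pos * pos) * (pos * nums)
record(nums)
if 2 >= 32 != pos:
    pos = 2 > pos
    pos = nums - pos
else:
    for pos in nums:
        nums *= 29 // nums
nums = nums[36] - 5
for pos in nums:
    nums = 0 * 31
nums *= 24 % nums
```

14

Transformed code:
pos = (nums < 36) // 6 + pos // pos - ((pos < 36) // 6 + (nums - pos))
nums = pos % pos % ((nums[nums] < 36) // 6 + pos)
pos = ((pos * pos < 36) // 6 + pos) * (pos * nums)
record(nums)
if 2 >= 32 != pos:
    pos = 2 > pos
    pos = nums - pos
else:
    for pos in nums:
        nums = nums * (29 // nums)
nums = nums[36] - 5
for pos in nums:
    nums = 0 * 31
nums = nums * (24 % nums)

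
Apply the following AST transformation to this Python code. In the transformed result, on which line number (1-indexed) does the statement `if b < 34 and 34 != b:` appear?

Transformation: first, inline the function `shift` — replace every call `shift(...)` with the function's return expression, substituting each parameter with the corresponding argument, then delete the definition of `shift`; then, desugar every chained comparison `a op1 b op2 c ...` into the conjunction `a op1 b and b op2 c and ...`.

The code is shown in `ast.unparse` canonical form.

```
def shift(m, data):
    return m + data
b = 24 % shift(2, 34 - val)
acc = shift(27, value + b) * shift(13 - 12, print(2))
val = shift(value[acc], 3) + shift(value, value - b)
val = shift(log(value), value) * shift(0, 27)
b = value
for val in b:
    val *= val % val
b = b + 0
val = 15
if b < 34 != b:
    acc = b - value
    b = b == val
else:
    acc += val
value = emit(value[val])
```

Transformed code:
b = 24 % (2 + (34 - val))
acc = (27 + (value + b)) * (13 - 12 + print(2))
val = value[acc] + 3 + (value + (value - b))
val = (log(value) + value) * (0 + 27)
b = value
for val in b:
    val *= val % val
b = b + 0
val = 15
if b < 34 and 34 != b:
    acc = b - value
    b = b == val
else:
    acc += val
value = emit(value[val])

10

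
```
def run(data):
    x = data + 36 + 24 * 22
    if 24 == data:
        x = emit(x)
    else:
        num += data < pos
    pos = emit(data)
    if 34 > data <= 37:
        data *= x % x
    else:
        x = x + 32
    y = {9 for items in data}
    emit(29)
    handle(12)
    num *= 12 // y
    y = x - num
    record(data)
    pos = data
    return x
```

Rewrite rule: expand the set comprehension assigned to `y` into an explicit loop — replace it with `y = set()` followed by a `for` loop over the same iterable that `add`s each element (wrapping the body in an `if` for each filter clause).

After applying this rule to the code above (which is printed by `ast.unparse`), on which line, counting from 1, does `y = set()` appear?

12

Transformed code:
def run(data):
    x = data + 36 + 24 * 22
    if 24 == data:
        x = emit(x)
    else:
        num += data < pos
    pos = emit(data)
    if 34 > data <= 37:
        data *= x % x
    else:
        x = x + 32
    y = set()
    for items in data:
        y.add(9)
    emit(29)
    handle(12)
    num *= 12 // y
    y = x - num
    record(data)
    pos = data
    return x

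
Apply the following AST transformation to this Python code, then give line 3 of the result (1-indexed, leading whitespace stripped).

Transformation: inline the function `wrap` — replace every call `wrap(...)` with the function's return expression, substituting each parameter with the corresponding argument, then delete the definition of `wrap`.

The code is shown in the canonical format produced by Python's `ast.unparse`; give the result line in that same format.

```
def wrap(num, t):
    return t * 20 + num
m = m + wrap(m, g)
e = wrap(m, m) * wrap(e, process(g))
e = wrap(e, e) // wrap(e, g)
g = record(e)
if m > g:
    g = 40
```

Transformed code:
m = m + (g * 20 + m)
e = (m * 20 + m) * (process(g) * 20 + e)
e = (e * 20 + e) // (g * 20 + e)
g = record(e)
if m > g:
    g = 40

e = (e * 20 + e) // (g * 20 + e)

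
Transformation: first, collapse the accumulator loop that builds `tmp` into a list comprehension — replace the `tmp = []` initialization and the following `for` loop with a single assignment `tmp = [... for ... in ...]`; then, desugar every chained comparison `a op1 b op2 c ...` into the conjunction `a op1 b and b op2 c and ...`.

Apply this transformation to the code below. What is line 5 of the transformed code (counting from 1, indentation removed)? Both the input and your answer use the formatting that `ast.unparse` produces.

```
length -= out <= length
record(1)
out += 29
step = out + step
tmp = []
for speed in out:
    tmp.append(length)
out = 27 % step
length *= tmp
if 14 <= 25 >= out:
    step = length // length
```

Transformed code:
length -= out <= length
record(1)
out += 29
step = out + step
tmp = [length for speed in out]
out = 27 % step
length *= tmp
if 14 <= 25 and 25 >= out:
    step = length // length

tmp = [length for speed in out]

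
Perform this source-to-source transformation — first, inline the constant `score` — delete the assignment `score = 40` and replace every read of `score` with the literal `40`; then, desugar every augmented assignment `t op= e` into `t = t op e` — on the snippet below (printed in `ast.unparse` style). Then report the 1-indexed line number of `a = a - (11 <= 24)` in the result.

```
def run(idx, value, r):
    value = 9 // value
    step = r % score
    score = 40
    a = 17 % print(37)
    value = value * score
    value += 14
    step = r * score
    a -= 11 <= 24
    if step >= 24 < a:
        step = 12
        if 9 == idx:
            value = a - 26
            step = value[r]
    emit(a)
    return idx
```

8

Transformed code:
def run(idx, value, r):
    value = 9 // value
    step = r % 40
    a = 17 % print(37)
    value = value * 40
    value = value + 14
    step = r * 40
    a = a - (11 <= 24)
    if step >= 24 < a:
        step = 12
        if 9 == idx:
            value = a - 26
            step = value[r]
    emit(a)
    return idx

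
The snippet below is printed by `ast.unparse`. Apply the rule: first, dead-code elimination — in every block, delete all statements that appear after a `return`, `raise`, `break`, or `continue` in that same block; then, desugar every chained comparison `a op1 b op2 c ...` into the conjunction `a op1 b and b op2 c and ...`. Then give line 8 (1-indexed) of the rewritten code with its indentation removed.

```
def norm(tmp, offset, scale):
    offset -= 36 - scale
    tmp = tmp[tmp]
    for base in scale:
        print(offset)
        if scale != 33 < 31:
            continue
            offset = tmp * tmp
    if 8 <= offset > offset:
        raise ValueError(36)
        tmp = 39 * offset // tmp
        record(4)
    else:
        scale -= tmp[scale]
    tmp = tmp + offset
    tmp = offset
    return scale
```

Transformed code:
def norm(tmp, offset, scale):
    offset -= 36 - scale
    tmp = tmp[tmp]
    for base in scale:
        print(offset)
        if scale != 33 and 33 < 31:
            continue
    if 8 <= offset and offset > offset:
        raise ValueError(36)
    else:
        scale -= tmp[scale]
    tmp = tmp + offset
    tmp = offset
    return scale

if 8 <= offset and offset > offset:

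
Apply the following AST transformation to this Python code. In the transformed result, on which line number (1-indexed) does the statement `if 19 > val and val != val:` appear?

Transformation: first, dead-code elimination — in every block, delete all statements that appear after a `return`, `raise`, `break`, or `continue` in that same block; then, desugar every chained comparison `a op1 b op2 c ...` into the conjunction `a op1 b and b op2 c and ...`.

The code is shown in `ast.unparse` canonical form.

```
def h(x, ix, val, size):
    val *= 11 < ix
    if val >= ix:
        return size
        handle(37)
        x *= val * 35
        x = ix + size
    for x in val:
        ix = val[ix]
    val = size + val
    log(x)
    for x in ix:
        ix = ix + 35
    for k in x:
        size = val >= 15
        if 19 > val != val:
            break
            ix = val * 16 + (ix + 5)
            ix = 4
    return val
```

13

Transformed code:
def h(x, ix, val, size):
    val *= 11 < ix
    if val >= ix:
        return size
    for x in val:
        ix = val[ix]
    val = size + val
    log(x)
    for x in ix:
        ix = ix + 35
    for k in x:
        size = val >= 15
        if 19 > val and val != val:
            break
    return val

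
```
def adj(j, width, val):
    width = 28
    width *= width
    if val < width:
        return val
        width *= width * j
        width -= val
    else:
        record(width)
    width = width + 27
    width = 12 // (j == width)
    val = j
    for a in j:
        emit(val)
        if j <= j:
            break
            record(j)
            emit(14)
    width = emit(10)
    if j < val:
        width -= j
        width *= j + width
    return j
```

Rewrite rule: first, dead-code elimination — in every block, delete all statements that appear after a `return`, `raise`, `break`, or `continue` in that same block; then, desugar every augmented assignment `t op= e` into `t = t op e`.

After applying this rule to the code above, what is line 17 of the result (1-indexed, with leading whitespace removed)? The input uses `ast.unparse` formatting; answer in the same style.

width = width - j

Transformed code:
def adj(j, width, val):
    width = 28
    width = width * width
    if val < width:
        return val
    else:
        record(width)
    width = width + 27
    width = 12 // (j == width)
    val = j
    for a in j:
        emit(val)
        if j <= j:
            break
    width = emit(10)
    if j < val:
        width = width - j
        width = width * (j + width)
    return j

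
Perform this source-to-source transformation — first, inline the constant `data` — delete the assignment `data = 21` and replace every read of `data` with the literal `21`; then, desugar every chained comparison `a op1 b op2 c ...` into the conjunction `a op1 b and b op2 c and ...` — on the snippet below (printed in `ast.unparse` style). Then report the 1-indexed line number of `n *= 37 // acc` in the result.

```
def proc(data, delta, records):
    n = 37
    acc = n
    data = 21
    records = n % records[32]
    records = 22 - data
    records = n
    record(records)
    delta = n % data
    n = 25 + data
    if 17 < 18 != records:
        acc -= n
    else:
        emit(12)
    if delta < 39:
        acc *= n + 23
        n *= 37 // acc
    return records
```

16

Transformed code:
def proc(data, delta, records):
    n = 37
    acc = n
    records = n % records[32]
    records = 22 - 21
    records = n
    record(records)
    delta = n % 21
    n = 25 + 21
    if 17 < 18 and 18 != records:
        acc -= n
    else:
        emit(12)
    if delta < 39:
        acc *= n + 23
        n *= 37 // acc
    return records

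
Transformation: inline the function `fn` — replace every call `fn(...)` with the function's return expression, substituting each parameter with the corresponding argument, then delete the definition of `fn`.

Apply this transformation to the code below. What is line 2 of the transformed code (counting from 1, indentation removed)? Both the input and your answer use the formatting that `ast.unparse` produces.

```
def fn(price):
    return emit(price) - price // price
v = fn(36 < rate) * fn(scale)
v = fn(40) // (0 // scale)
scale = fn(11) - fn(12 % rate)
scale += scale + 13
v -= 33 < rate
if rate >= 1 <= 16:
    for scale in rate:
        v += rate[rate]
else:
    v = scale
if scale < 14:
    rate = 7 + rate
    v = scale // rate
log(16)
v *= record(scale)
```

Transformed code:
v = (emit(36 < rate) - (36 < rate) // (36 < rate)) * (emit(scale) - scale // scale)
v = (emit(40) - 40 // 40) // (0 // scale)
scale = emit(11) - 11 // 11 - (emit(12 % rate) - 12 % rate // (12 % rate))
scale += scale + 13
v -= 33 < rate
if rate >= 1 <= 16:
    for scale in rate:
        v += rate[rate]
else:
    v = scale
if scale < 14:
    rate = 7 + rate
    v = scale // rate
log(16)
v *= record(scale)

v = (emit(40) - 40 // 40) // (0 // scale)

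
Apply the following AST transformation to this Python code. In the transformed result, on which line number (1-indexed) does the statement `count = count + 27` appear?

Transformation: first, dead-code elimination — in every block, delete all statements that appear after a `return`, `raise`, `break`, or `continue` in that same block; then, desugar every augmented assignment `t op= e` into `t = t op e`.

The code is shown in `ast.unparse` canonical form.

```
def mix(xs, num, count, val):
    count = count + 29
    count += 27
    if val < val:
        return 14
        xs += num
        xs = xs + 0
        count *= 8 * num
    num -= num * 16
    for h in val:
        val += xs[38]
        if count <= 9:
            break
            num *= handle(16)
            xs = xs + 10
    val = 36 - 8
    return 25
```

Transformed code:
def mix(xs, num, count, val):
    count = count + 29
    count = count + 27
    if val < val:
        return 14
    num = num - num * 16
    for h in val:
        val = val + xs[38]
        if count <= 9:
            break
    val = 36 - 8
    return 25

3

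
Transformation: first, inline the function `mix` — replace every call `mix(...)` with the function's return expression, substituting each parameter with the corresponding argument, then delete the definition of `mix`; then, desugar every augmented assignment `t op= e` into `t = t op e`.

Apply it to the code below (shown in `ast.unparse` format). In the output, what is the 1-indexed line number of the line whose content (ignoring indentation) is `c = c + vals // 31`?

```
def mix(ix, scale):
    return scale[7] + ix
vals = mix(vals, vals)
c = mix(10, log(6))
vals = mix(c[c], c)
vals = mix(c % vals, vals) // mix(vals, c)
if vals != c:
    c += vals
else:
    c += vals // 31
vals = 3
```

8

Transformed code:
vals = vals[7] + vals
c = log(6)[7] + 10
vals = c[7] + c[c]
vals = (vals[7] + c % vals) // (c[7] + vals)
if vals != c:
    c = c + vals
else:
    c = c + vals // 31
vals = 3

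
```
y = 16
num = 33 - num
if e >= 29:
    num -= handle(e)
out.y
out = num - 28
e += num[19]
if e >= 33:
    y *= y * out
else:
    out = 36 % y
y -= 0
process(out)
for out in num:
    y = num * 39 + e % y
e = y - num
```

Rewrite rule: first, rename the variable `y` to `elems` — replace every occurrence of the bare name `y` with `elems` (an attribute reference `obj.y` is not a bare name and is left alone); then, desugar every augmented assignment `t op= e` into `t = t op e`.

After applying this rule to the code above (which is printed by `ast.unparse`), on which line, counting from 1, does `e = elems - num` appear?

16

Transformed code:
elems = 16
num = 33 - num
if e >= 29:
    num = num - handle(e)
out.y
out = num - 28
e = e + num[19]
if e >= 33:
    elems = elems * (elems * out)
else:
    out = 36 % elems
elems = elems - 0
process(out)
for out in num:
    elems = num * 39 + e % elems
e = elems - num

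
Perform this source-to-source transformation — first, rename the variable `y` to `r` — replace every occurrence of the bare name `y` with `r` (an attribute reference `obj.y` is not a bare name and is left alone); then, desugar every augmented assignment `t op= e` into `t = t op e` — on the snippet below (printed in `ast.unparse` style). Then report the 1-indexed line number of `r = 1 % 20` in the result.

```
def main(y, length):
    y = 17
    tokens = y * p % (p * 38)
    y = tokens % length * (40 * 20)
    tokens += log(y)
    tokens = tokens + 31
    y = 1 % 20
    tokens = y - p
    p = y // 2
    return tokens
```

7

Transformed code:
def main(r, length):
    r = 17
    tokens = r * p % (p * 38)
    r = tokens % length * (40 * 20)
    tokens = tokens + log(r)
    tokens = tokens + 31
    r = 1 % 20
    tokens = r - p
    p = r // 2
    return tokens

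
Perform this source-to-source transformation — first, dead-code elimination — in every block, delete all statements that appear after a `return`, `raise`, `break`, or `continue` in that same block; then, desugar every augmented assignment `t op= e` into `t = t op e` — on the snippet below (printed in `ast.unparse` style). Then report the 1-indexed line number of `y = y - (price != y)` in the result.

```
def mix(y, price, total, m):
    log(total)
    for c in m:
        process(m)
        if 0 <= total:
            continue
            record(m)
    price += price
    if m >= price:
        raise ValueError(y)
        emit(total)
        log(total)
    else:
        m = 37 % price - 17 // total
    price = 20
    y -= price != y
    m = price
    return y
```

13

Transformed code:
def mix(y, price, total, m):
    log(total)
    for c in m:
        process(m)
        if 0 <= total:
            continue
    price = price + price
    if m >= price:
        raise ValueError(y)
    else:
        m = 37 % price - 17 // total
    price = 20
    y = y - (price != y)
    m = price
    return y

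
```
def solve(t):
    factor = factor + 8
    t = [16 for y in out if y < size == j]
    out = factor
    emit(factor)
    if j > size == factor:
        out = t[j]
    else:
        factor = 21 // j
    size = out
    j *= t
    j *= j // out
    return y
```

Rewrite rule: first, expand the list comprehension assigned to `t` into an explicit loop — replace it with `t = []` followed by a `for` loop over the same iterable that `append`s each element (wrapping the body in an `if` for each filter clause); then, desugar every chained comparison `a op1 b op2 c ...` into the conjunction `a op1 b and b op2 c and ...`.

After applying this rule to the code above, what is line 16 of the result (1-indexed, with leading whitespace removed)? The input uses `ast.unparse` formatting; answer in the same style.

return y

Transformed code:
def solve(t):
    factor = factor + 8
    t = []
    for y in out:
        if y < size and size == j:
            t.append(16)
    out = factor
    emit(factor)
    if j > size and size == factor:
        out = t[j]
    else:
        factor = 21 // j
    size = out
    j *= t
    j *= j // out
    return y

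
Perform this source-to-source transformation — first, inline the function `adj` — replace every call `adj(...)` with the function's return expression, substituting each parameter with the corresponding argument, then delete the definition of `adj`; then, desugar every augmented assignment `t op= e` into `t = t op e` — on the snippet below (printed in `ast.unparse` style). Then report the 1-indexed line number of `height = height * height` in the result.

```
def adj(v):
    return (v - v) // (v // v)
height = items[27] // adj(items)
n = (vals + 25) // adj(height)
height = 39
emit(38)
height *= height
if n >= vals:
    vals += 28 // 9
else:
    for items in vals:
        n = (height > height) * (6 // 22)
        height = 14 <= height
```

Transformed code:
height = items[27] // ((items - items) // (items // items))
n = (vals + 25) // ((height - height) // (height // height))
height = 39
emit(38)
height = height * height
if n >= vals:
    vals = vals + 28 // 9
else:
    for items in vals:
        n = (height > height) * (6 // 22)
        height = 14 <= height

5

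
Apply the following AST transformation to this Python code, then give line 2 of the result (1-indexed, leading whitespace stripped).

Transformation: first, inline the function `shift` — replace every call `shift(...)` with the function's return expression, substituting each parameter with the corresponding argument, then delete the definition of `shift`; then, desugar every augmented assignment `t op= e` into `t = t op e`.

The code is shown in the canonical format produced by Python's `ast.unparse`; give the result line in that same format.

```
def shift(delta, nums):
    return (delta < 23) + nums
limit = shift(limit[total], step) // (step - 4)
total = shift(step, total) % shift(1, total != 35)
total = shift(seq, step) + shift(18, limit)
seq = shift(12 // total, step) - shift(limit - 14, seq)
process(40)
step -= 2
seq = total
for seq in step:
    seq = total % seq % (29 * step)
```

Transformed code:
limit = ((limit[total] < 23) + step) // (step - 4)
total = ((step < 23) + total) % ((1 < 23) + (total != 35))
total = (seq < 23) + step + ((18 < 23) + limit)
seq = (12 // total < 23) + step - ((limit - 14 < 23) + seq)
process(40)
step = step - 2
seq = total
for seq in step:
    seq = total % seq % (29 * step)

total = ((step < 23) + total) % ((1 < 23) + (total != 35))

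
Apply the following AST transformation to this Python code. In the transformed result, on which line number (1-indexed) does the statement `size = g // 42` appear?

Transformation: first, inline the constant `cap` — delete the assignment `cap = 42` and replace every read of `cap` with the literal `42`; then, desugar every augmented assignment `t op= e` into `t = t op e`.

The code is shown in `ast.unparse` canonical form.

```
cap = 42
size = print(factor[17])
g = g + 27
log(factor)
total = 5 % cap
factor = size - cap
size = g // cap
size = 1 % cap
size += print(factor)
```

Transformed code:
size = print(factor[17])
g = g + 27
log(factor)
total = 5 % 42
factor = size - 42
size = g // 42
size = 1 % 42
size = size + print(factor)

6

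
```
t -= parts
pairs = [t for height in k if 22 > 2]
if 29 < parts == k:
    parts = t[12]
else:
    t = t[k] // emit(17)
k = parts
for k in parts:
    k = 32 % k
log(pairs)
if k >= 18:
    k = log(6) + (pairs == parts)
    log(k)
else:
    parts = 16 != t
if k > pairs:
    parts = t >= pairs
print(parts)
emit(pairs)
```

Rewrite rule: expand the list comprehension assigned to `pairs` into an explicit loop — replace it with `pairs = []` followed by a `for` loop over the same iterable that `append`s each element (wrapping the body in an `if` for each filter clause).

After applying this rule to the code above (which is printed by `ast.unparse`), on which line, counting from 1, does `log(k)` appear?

Transformed code:
t -= parts
pairs = []
for height in k:
    if 22 > 2:
        pairs.append(t)
if 29 < parts == k:
    parts = t[12]
else:
    t = t[k] // emit(17)
k = parts
for k in parts:
    k = 32 % k
log(pairs)
if k >= 18:
    k = log(6) + (pairs == parts)
    log(k)
else:
    parts = 16 != t
if k > pairs:
    parts = t >= pairs
print(parts)
emit(pairs)

16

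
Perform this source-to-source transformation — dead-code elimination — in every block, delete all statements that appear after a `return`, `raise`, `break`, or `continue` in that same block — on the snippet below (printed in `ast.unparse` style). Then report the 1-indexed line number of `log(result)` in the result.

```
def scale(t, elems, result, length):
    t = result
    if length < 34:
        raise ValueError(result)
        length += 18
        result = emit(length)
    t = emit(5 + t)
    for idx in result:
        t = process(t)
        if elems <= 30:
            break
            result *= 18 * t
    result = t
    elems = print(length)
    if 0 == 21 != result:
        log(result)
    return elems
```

Transformed code:
def scale(t, elems, result, length):
    t = result
    if length < 34:
        raise ValueError(result)
    t = emit(5 + t)
    for idx in result:
        t = process(t)
        if elems <= 30:
            break
    result = t
    elems = print(length)
    if 0 == 21 != result:
        log(result)
    return elems

13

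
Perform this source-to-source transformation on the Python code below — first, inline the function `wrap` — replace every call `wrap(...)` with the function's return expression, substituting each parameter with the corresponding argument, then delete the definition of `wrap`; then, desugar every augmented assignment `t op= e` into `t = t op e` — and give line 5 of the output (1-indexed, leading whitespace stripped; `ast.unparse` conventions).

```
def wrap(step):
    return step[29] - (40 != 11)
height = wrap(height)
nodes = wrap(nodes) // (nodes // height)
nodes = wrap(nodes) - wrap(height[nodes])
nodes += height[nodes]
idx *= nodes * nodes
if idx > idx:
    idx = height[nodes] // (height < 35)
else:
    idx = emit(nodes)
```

idx = idx * (nodes * nodes)

Transformed code:
height = height[29] - (40 != 11)
nodes = (nodes[29] - (40 != 11)) // (nodes // height)
nodes = nodes[29] - (40 != 11) - (height[nodes][29] - (40 != 11))
nodes = nodes + height[nodes]
idx = idx * (nodes * nodes)
if idx > idx:
    idx = height[nodes] // (height < 35)
else:
    idx = emit(nodes)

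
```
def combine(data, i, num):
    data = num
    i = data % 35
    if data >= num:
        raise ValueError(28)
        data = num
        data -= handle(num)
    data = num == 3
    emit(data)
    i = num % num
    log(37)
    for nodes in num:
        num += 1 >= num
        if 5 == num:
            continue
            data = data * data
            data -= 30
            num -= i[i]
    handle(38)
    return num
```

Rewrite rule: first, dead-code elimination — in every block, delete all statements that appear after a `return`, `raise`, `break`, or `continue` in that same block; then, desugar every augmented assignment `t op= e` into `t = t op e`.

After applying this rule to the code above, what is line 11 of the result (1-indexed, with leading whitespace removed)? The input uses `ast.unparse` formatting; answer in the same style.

Transformed code:
def combine(data, i, num):
    data = num
    i = data % 35
    if data >= num:
        raise ValueError(28)
    data = num == 3
    emit(data)
    i = num % num
    log(37)
    for nodes in num:
        num = num + (1 >= num)
        if 5 == num:
            continue
    handle(38)
    return num

num = num + (1 >= num)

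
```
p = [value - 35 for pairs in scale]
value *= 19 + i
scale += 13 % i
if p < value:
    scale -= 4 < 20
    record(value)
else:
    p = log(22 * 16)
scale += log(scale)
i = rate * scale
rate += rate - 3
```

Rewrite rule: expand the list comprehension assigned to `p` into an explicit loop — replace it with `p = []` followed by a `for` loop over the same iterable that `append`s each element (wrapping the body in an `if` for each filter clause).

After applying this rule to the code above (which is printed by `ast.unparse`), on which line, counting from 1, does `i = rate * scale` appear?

Transformed code:
p = []
for pairs in scale:
    p.append(value - 35)
value *= 19 + i
scale += 13 % i
if p < value:
    scale -= 4 < 20
    record(value)
else:
    p = log(22 * 16)
scale += log(scale)
i = rate * scale
rate += rate - 3

12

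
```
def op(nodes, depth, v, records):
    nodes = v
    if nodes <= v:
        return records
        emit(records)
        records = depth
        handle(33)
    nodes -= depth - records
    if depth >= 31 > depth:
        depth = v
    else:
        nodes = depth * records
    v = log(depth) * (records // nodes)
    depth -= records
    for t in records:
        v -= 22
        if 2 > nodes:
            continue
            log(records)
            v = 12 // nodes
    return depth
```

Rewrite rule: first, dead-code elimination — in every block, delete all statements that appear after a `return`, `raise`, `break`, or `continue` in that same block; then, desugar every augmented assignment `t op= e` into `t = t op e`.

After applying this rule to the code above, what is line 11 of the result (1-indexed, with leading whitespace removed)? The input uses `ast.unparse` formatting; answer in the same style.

Transformed code:
def op(nodes, depth, v, records):
    nodes = v
    if nodes <= v:
        return records
    nodes = nodes - (depth - records)
    if depth >= 31 > depth:
        depth = v
    else:
        nodes = depth * records
    v = log(depth) * (records // nodes)
    depth = depth - records
    for t in records:
        v = v - 22
        if 2 > nodes:
            continue
    return depth

depth = depth - records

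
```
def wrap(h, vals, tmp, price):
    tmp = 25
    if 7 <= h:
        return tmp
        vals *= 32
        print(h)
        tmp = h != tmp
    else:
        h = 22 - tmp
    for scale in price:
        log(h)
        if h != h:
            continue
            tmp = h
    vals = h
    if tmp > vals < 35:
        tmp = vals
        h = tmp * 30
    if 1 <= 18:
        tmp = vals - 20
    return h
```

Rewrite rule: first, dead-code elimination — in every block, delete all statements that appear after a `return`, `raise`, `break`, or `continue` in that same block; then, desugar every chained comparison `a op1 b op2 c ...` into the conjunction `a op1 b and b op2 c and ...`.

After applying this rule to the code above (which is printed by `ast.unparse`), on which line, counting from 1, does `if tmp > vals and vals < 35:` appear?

12

Transformed code:
def wrap(h, vals, tmp, price):
    tmp = 25
    if 7 <= h:
        return tmp
    else:
        h = 22 - tmp
    for scale in price:
        log(h)
        if h != h:
            continue
    vals = h
    if tmp > vals and vals < 35:
        tmp = vals
        h = tmp * 30
    if 1 <= 18:
        tmp = vals - 20
    return h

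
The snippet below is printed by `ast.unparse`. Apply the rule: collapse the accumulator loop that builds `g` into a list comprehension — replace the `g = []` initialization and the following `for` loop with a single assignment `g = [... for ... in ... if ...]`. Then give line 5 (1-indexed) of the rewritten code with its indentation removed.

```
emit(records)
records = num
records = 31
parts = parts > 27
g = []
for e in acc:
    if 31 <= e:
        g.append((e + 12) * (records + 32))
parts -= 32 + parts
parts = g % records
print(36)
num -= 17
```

g = [(e + 12) * (records + 32) for e in acc if 31 <= e]

Transformed code:
emit(records)
records = num
records = 31
parts = parts > 27
g = [(e + 12) * (records + 32) for e in acc if 31 <= e]
parts -= 32 + parts
parts = g % records
print(36)
num -= 17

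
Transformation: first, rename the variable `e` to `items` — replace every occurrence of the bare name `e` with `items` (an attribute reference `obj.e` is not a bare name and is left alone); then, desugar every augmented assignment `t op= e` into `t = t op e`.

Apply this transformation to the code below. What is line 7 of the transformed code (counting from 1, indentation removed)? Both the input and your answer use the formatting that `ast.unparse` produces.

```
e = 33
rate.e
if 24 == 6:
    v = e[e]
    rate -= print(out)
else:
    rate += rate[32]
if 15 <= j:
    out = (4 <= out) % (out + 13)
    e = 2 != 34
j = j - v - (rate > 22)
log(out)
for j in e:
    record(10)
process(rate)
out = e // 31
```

Transformed code:
items = 33
rate.e
if 24 == 6:
    v = items[items]
    rate = rate - print(out)
else:
    rate = rate + rate[32]
if 15 <= j:
    out = (4 <= out) % (out + 13)
    items = 2 != 34
j = j - v - (rate > 22)
log(out)
for j in items:
    record(10)
process(rate)
out = items // 31

rate = rate + rate[32]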